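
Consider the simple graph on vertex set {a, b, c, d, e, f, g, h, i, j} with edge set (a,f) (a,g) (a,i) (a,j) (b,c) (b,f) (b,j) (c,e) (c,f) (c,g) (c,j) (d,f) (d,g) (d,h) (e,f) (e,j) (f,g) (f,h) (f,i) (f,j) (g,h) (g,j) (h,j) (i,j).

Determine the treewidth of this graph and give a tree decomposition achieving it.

Treewidth 3.
One such decomposition:
Bags: B1 = {c, f, g, j}  B2 = {f, g, h, j}  B3 = {b, c, f, j}  B4 = {a, f, g, j}  B5 = {a, f, i, j}  B6 = {d, f, g, h}  B7 = {c, e, f, j}
Tree: B1–B2, B1–B3, B2–B4, B4–B5, B2–B6, B3–B7

Every bag has size at most 4, so the width is 4 − 1 = 3 and tw(G) ≤ 3. For the lower bound, the 4 vertices {d, f, g, h} are pairwise adjacent, and any tree decomposition puts a clique entirely inside one bag — forcing width ≥ 3. Combining the bounds, tw(G) = 3.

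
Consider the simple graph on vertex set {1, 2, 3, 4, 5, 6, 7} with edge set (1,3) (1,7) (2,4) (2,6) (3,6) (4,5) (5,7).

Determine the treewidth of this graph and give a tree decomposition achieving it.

Treewidth 2.
One optimal decomposition is:
Bags: B1 = {1, 5, 7}  B2 = {1, 4, 5}  B3 = {1, 2, 4}  B4 = {1, 2, 6}  B5 = {1, 3, 6}
Tree: B1–B2, B2–B3, B3–B4, B4–B5

Every bag has size at most 3, so the width is 3 − 1 = 2 and tw(G) ≤ 2. For the lower bound, G contains the cycle 1–7–5–4–2–6–3–1, so G is not a forest; only forests have treewidth ≤ 1, hence tw(G) ≥ 2. Therefore the treewidth is 2.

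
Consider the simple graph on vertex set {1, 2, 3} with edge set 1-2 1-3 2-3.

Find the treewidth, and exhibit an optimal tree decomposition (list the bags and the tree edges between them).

A single bag containing all 3 vertices is trivially a valid decomposition of width 2. For the lower bound, the 3 vertices {1, 2, 3} are pairwise adjacent, and any tree decomposition puts a clique entirely inside one bag — forcing width ≥ 2. Therefore the treewidth is 2.

Treewidth 2.
Bags: B1 = {1, 2, 3}
Tree: (single bag)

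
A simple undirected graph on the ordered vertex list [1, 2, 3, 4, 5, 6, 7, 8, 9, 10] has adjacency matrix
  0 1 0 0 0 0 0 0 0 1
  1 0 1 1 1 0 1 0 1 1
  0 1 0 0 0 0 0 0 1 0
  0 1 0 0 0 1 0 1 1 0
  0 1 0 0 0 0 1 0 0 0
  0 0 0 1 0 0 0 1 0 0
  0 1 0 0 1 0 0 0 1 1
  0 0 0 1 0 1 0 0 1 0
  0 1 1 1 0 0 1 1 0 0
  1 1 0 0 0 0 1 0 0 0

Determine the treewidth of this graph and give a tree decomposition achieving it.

Treewidth 2.
Bags: B1 = {2, 4, 9}  B2 = {2, 7, 9}  B3 = {2, 5, 7}  B4 = {4, 8, 9}  B5 = {2, 7, 10}  B6 = {4, 6, 8}  B7 = {2, 3, 9}  B8 = {1, 2, 10}
Tree: B1–B2, B2–B3, B1–B4, B2–B5, B4–B6, B2–B7, B5–B8

Every bag has size at most 3, so the width is 3 − 1 = 2 and tw(G) ≤ 2. For the lower bound, the 3 vertices {4, 8, 9} are pairwise adjacent, and any tree decomposition puts a clique entirely inside one bag — forcing width ≥ 2. Therefore the treewidth is 2.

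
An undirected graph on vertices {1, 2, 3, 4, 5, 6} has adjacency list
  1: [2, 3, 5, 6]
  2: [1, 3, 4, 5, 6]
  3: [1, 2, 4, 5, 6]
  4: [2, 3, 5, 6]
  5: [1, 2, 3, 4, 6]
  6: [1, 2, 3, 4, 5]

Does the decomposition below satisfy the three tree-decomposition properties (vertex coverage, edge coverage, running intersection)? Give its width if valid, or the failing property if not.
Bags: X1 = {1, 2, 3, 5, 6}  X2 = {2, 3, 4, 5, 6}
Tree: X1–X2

Yes; width 4.

Checking the three conditions: (i) the bags cover all of {1, 2, 3, 4, 5, 6}; (ii) for each edge, some bag contains both endpoints; (iii) the bags containing any fixed vertex form a subtree. All hold, so the decomposition is valid with width 5 − 1 = 4.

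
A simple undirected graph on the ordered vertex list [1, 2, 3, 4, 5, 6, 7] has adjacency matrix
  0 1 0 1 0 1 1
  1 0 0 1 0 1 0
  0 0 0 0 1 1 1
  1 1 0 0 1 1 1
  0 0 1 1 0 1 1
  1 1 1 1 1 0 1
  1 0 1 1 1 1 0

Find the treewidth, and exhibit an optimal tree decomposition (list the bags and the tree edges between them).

Treewidth 3.
Bags: B1 = {1, 2, 4, 6}  B2 = {1, 4, 6, 7}  B3 = {4, 5, 6, 7}  B4 = {3, 5, 6, 7}
Tree: B1–B2, B2–B3, B3–B4

Each bag holds 4 vertices, so the decomposition has width 3, which upper-bounds the treewidth. On the other hand G contains the 4-clique {3, 5, 6, 7}. A clique must lie in a single bag of any decomposition, so no decomposition can have width below 3. Hence tw(G) = 3 exactly.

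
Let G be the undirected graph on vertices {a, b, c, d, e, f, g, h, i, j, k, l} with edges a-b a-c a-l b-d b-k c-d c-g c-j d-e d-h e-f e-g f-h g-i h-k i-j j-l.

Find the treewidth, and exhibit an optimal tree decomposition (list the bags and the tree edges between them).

Treewidth 3.
One optimal decomposition is:
Bags: B1 = {a, i, j, l}  B2 = {a, c, i, j}  B3 = {a, c, g, i}  B4 = {a, b, c, g}  B5 = {b, c, d, g}  B6 = {b, d, e, g}  B7 = {b, d, e, k}  B8 = {d, e, h, k}  B9 = {e, f, h, k}
Tree: B1–B2, B2–B3, B3–B4, B4–B5, B5–B6, B6–B7, B7–B8, B8–B9

Every bag has size at most 4, so the width is 4 − 1 = 3 and tw(G) ≤ 3. For the lower bound: the 4 vertex sets {i,j,l}, {a}, {c}, {b,d,e,g} are disjoint, each induces a connected subgraph, and every pair is joined by at least one edge of G. Contracting each set to a single vertex therefore yields K_{4} as a minor, and since treewidth is minor-monotone, tw(G) ≥ tw(K_{4}) = 3. Hence tw(G) = 3 exactly.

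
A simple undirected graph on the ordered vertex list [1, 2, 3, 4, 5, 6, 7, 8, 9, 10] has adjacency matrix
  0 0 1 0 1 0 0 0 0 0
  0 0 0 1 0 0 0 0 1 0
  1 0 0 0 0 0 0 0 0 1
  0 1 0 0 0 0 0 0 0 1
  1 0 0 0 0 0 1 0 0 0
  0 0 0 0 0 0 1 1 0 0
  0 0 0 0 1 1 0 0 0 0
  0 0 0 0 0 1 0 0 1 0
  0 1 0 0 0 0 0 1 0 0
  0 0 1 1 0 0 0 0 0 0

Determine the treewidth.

2

A width-2 tree decomposition is:
Bags: B1 = {6, 8, 9}  B2 = {2, 6, 9}  B3 = {2, 4, 6}  B4 = {4, 6, 10}  B5 = {3, 6, 10}  B6 = {1, 3, 6}  B7 = {1, 5, 6}  B8 = {5, 6, 7}
Tree: B1–B2, B2–B3, B3–B4, B4–B5, B5–B6, B6–B7, B7–B8
The largest bag has 3 vertices, giving width 2; this decomposition certifies tw(G) ≤ 2. For the lower bound, G contains the cycle 6–8–9–2–4–10–3–1–5–7–6, so G is not a forest; only forests have treewidth ≤ 1, hence tw(G) ≥ 2. Therefore the treewidth is 2.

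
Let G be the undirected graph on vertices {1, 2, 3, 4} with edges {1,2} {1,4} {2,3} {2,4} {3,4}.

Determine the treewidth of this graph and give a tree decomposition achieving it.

Treewidth 2.
Bags: B1 = {1, 2, 4}  B2 = {2, 3, 4}
Tree: B1–B2

Each bag holds 3 vertices, so the decomposition has width 2, which upper-bounds the treewidth. On the other hand G contains the 3-clique {1, 2, 4}. A clique must lie in a single bag of any decomposition, so no decomposition can have width below 2. Therefore the treewidth is 2.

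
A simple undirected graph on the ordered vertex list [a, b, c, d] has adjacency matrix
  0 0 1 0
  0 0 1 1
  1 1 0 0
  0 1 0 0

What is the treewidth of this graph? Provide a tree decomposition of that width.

Each bag holds 2 vertices, so the decomposition has width 1, which upper-bounds the treewidth. Any graph with an edge has treewidth ≥ 1, and G has the edge d–b. Hence tw(G) = 1 exactly.

Treewidth 1.
One optimal decomposition is:
Bags: B1 = {b, d}  B2 = {b, c}  B3 = {a, c}
Tree: B1–B2, B2–B3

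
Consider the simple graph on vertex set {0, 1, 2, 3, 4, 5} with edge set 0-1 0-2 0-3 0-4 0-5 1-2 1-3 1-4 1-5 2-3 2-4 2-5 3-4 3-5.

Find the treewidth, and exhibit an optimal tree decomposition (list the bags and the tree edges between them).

Each bag holds 5 vertices, so the decomposition has width 4, which upper-bounds the treewidth. For the lower bound, the 5 vertices {0, 1, 2, 3, 4} are pairwise adjacent, and any tree decomposition puts a clique entirely inside one bag — forcing width ≥ 4. Hence tw(G) = 4 exactly.

Treewidth 4.
One optimal decomposition is:
Bags: B1 = {0, 1, 2, 3, 4}  B2 = {0, 1, 2, 3, 5}
Tree: B1–B2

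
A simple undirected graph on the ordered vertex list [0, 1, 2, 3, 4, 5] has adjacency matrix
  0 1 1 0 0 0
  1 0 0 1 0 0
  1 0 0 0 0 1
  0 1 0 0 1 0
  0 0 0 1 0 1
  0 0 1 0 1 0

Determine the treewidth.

2

A width-2 tree decomposition is:
Bags: B1 = {0, 1, 2}  B2 = {1, 2, 3}  B3 = {2, 3, 4}  B4 = {2, 4, 5}
Tree: B1–B2, B2–B3, B3–B4
Each bag holds 3 vertices, so the decomposition has width 2, which upper-bounds the treewidth. For the lower bound, G contains the cycle 2–0–1–3–4–5–2, so G is not a forest; only forests have treewidth ≤ 1, hence tw(G) ≥ 2. Combining the bounds, tw(G) = 2.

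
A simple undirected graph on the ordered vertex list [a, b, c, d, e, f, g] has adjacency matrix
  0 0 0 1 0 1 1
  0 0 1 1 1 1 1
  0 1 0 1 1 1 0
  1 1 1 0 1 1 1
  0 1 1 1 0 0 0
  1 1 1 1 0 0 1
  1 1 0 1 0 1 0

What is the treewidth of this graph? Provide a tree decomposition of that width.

Treewidth 3.
One such decomposition:
Bags: B1 = {b, c, d, f}  B2 = {b, d, f, g}  B3 = {b, c, d, e}  B4 = {a, d, f, g}
Tree: B1–B2, B1–B3, B2–B4

The largest bag has 4 vertices, giving width 3; this decomposition certifies tw(G) ≤ 3. Conversely, {b, c, d, e} is a clique of size 4, and the vertices of any clique must share a bag in every tree decomposition; so some bag has ≥ 4 vertices and tw(G) ≥ 3. Therefore the treewidth is 3.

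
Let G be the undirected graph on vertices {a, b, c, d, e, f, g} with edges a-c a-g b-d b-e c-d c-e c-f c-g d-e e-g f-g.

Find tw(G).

A width-2 tree decomposition is:
Bags: B1 = {a, c, g}  B2 = {c, f, g}  B3 = {c, e, g}  B4 = {c, d, e}  B5 = {b, d, e}
Tree: B1–B2, B1–B3, B3–B4, B4–B5
The largest bag has 3 vertices, giving width 2; this decomposition certifies tw(G) ≤ 2. On the other hand G contains the 3-clique {c, d, e}. A clique must lie in a single bag of any decomposition, so no decomposition can have width below 2. Hence tw(G) = 2 exactly.

2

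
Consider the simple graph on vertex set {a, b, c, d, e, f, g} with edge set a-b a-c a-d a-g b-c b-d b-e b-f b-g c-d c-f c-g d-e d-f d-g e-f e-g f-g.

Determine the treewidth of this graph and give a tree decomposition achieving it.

Every bag has size at most 5, so the width is 5 − 1 = 4 and tw(G) ≤ 4. On the other hand G contains the 5-clique {b, d, e, f, g}. A clique must lie in a single bag of any decomposition, so no decomposition can have width below 4. Therefore the treewidth is 4.

Treewidth 4.
One such decomposition:
Bags: B1 = {b, d, e, f, g}  B2 = {b, c, d, f, g}  B3 = {a, b, c, d, g}
Tree: B1–B2, B2–B3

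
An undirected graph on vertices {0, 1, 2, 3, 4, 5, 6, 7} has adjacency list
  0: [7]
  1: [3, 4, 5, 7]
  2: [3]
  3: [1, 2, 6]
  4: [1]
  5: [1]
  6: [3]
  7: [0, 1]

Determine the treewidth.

A width-1 tree decomposition is:
Bags: B1 = {1, 3}  B2 = {1, 4}  B3 = {1, 5}  B4 = {2, 3}  B5 = {1, 7}  B6 = {0, 7}  B7 = {3, 6}
Tree: B1–B2, B2–B3, B1–B4, B2–B5, B5–B6, B1–B7
Every bag has size at most 2, so the width is 2 − 1 = 1 and tw(G) ≤ 1. G has an edge, so its treewidth is at least 1. Therefore the treewidth is 1.

1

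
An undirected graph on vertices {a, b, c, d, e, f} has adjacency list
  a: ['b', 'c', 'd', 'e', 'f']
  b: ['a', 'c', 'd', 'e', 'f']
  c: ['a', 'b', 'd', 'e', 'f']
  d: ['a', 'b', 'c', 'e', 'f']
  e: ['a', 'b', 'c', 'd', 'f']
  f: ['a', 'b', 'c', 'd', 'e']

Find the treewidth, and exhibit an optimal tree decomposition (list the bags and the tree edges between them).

With just one bag of size 6, the width is 6 − 1 = 5, so tw(G) ≤ 5. For the lower bound, the 6 vertices {a, b, c, d, e, f} are pairwise adjacent, and any tree decomposition puts a clique entirely inside one bag — forcing width ≥ 5. Hence tw(G) = 5 exactly.

Treewidth 5.
One such decomposition:
Bags: B1 = {a, b, c, d, e, f}
Tree: (single bag)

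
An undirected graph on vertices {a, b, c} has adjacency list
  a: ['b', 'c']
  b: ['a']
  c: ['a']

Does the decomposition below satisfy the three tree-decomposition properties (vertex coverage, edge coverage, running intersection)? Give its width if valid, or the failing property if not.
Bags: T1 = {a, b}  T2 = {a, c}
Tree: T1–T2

Yes; width 1.

Vertex coverage: the bags together contain {a, b, c}, the full vertex set. Edge coverage: each edge of G has both endpoints in at least one bag. Running intersection: for every vertex, the bags containing it form a connected subtree. All three properties hold, so this is a valid tree decomposition of width max|bag| − 1 = 1, and hence tw(G) ≤ 1.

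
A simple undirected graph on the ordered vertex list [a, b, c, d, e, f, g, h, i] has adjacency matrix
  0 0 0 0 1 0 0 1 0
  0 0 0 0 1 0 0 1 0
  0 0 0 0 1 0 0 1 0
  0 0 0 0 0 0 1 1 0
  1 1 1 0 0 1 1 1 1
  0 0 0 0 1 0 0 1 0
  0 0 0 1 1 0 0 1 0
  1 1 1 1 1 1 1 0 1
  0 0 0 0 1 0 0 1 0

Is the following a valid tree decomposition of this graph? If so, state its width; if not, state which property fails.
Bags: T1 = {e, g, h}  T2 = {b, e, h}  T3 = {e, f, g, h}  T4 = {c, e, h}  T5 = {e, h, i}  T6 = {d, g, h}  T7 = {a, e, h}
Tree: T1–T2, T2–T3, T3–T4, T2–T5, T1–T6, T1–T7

A tree decomposition must satisfy three properties: every vertex lies in some bag; for every edge, both endpoints lie together in some bag; and for every vertex, the bags containing it form a connected subtree. Here bags containing vertex g are not connected in the tree, so the decomposition is invalid.

No — bags containing vertex g are not connected in the tree.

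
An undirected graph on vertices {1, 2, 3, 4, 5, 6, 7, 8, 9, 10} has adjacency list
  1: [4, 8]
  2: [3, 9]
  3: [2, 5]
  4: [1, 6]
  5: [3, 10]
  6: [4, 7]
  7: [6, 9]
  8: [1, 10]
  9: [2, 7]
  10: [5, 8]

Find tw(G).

A width-2 tree decomposition is:
Bags: B1 = {1, 4, 6}  B2 = {1, 6, 8}  B3 = {6, 8, 10}  B4 = {5, 6, 10}  B5 = {3, 5, 6}  B6 = {2, 3, 6}  B7 = {2, 6, 9}  B8 = {6, 7, 9}
Tree: B1–B2, B2–B3, B3–B4, B4–B5, B5–B6, B6–B7, B7–B8
The largest bag has 3 vertices, giving width 2; this decomposition certifies tw(G) ≤ 2. The edges 6–4–1–8–10–5–3–2–9–7–6 form a cycle, so G is not a tree and its treewidth is at least 2. Combining the bounds, tw(G) = 2.

2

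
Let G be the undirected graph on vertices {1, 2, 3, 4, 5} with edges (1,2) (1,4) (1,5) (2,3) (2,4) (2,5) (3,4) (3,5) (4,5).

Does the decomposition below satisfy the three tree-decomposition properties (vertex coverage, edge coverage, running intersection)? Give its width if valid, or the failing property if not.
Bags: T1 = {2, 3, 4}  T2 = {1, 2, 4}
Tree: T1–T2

A tree decomposition must satisfy three properties: every vertex lies in some bag; for every edge, both endpoints lie together in some bag; and for every vertex, the bags containing it form a connected subtree. Here vertex 5 appears in no bag, so the decomposition is invalid.

No — vertex 5 appears in no bag.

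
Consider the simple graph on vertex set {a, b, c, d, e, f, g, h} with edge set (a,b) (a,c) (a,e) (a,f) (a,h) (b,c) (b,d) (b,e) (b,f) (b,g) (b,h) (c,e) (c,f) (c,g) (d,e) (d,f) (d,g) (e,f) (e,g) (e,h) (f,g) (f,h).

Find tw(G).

4

A width-4 tree decomposition is:
Bags: B1 = {a, b, c, e, f}  B2 = {a, b, e, f, h}  B3 = {b, c, e, f, g}  B4 = {b, d, e, f, g}
Tree: B1–B2, B1–B3, B3–B4
The largest bag has 5 vertices, giving width 4; this decomposition certifies tw(G) ≤ 4. On the other hand G contains the 5-clique {b, d, e, f, g}. A clique must lie in a single bag of any decomposition, so no decomposition can have width below 4. Hence tw(G) = 4 exactly.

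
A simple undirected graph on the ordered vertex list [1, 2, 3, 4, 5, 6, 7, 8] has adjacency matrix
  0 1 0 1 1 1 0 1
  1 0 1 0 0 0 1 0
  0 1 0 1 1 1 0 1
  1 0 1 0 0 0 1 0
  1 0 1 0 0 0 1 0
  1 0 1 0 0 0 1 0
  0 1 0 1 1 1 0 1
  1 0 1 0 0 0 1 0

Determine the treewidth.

3

A width-3 tree decomposition is:
Bags: B1 = {1, 2, 3, 7}  B2 = {1, 3, 4, 7}  B3 = {1, 3, 5, 7}  B4 = {1, 3, 6, 7}  B5 = {1, 3, 7, 8}
Tree: B1–B2, B2–B3, B3–B4, B4–B5
Every bag has size at most 4, so the width is 4 − 1 = 3 and tw(G) ≤ 3. For the lower bound: the 4 vertex sets {2,7}, {3,4}, {1}, {5} are disjoint, each induces a connected subgraph, and every pair is joined by at least one edge of G. Contracting each set to a single vertex therefore yields K_{4} as a minor, and since treewidth is minor-monotone, tw(G) ≥ tw(K_{4}) = 3. Hence tw(G) = 3 exactly.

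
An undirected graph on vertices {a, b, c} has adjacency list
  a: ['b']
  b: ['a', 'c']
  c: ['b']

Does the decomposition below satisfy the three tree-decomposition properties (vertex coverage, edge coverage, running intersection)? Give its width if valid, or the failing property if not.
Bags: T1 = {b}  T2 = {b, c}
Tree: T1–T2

A tree decomposition must satisfy three properties: every vertex lies in some bag; for every edge, both endpoints lie together in some bag; and for every vertex, the bags containing it form a connected subtree. Here vertex a appears in no bag, so the decomposition is invalid.

No — vertex a appears in no bag.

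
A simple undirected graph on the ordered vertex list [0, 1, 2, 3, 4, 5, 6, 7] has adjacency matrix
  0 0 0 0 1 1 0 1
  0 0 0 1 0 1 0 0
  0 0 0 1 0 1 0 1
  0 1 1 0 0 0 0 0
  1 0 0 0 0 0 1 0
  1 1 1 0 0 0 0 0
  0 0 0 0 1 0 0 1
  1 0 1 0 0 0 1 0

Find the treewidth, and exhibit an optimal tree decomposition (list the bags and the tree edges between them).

Treewidth 2.
One such decomposition:
Bags: B1 = {0, 4, 6}  B2 = {0, 6, 7}  B3 = {0, 5, 7}  B4 = {2, 5, 7}  B5 = {1, 2, 5}  B6 = {1, 2, 3}
Tree: B1–B2, B2–B3, B3–B4, B4–B5, B5–B6

Each bag holds 3 vertices, so the decomposition has width 2, which upper-bounds the treewidth. The edges 4–6–7–0–4 form a cycle, so G is not a tree and its treewidth is at least 2. Therefore the treewidth is 2.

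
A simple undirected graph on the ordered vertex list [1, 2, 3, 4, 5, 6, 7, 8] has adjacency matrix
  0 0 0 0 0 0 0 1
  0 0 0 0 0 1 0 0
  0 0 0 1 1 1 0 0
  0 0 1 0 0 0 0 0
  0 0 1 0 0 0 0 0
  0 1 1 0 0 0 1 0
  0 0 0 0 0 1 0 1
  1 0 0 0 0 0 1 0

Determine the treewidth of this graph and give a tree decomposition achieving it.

Every bag has size at most 2, so the width is 2 − 1 = 1 and tw(G) ≤ 1. Any graph with an edge has treewidth ≥ 1, and G has the edge 6–7. Combining the bounds, tw(G) = 1.

Treewidth 1.
One optimal decomposition is:
Bags: B1 = {6, 7}  B2 = {3, 6}  B3 = {3, 5}  B4 = {7, 8}  B5 = {3, 4}  B6 = {2, 6}  B7 = {1, 8}
Tree: B1–B2, B2–B3, B1–B4, B3–B5, B2–B6, B4–B7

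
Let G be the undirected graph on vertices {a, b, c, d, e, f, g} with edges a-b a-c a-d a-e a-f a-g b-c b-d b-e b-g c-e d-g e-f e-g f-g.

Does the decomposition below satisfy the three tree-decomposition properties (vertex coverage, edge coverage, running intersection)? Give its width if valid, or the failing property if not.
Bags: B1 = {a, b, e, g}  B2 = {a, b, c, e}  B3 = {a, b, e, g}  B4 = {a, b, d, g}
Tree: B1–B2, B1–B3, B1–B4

No — vertex f appears in no bag.

A tree decomposition must satisfy three properties: every vertex lies in some bag; for every edge, both endpoints lie together in some bag; and for every vertex, the bags containing it form a connected subtree. Here vertex f appears in no bag, so the decomposition is invalid.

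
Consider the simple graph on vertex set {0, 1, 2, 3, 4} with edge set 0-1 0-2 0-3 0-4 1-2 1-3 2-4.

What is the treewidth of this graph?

2

A width-2 tree decomposition is:
Bags: B1 = {0, 1, 2}  B2 = {0, 2, 4}  B3 = {0, 1, 3}
Tree: B1–B2, B1–B3
Each bag holds 3 vertices, so the decomposition has width 2, which upper-bounds the treewidth. On the other hand G contains the 3-clique {0, 1, 2}. A clique must lie in a single bag of any decomposition, so no decomposition can have width below 2. Combining the bounds, tw(G) = 2.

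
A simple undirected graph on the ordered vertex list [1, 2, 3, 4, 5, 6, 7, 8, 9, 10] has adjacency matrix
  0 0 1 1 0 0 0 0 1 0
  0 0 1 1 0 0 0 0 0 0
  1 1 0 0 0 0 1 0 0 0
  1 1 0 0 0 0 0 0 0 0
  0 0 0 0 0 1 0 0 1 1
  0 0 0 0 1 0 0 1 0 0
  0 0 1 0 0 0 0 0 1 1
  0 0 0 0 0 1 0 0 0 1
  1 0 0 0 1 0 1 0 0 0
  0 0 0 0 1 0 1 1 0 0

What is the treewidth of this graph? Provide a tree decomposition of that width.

Treewidth 2.
Bags: B1 = {1, 2, 4}  B2 = {1, 2, 3}  B3 = {1, 3, 9}  B4 = {3, 7, 9}  B5 = {5, 7, 9}  B6 = {5, 7, 10}  B7 = {5, 6, 10}  B8 = {6, 8, 10}
Tree: B1–B2, B2–B3, B3–B4, B4–B5, B5–B6, B6–B7, B7–B8

The largest bag has 3 vertices, giving width 2; this decomposition certifies tw(G) ≤ 2. Since 4–2–3–1–4 is a cycle in G, G is not acyclic. Forests are exactly the graphs of treewidth ≤ 1, so tw(G) ≥ 2. The upper and lower bounds meet at 2, so that is the treewidth.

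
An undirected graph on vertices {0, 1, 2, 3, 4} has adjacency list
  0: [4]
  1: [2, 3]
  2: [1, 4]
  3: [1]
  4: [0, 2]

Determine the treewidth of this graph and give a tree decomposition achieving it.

Treewidth 1.
One optimal decomposition is:
Bags: B1 = {2, 4}  B2 = {1, 2}  B3 = {1, 3}  B4 = {0, 4}
Tree: B1–B2, B2–B3, B1–B4

Every bag has size at most 2, so the width is 2 − 1 = 1 and tw(G) ≤ 1. Since G has at least one edge (e.g. 2–4), it is not an edgeless graph, so tw(G) ≥ 1. Therefore the treewidth is 1.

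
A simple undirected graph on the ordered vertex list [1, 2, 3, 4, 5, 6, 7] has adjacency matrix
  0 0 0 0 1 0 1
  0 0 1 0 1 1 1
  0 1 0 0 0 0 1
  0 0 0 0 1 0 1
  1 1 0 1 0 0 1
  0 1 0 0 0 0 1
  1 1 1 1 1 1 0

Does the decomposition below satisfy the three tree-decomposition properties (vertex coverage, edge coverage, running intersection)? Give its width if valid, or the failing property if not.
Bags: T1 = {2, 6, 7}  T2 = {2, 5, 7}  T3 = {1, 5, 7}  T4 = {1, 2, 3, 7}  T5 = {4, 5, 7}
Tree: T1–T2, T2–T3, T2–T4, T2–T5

A tree decomposition must satisfy three properties: every vertex lies in some bag; for every edge, both endpoints lie together in some bag; and for every vertex, the bags containing it form a connected subtree. Here bags containing vertex 1 are not connected in the tree, so the decomposition is invalid.

No — bags containing vertex 1 are not connected in the tree.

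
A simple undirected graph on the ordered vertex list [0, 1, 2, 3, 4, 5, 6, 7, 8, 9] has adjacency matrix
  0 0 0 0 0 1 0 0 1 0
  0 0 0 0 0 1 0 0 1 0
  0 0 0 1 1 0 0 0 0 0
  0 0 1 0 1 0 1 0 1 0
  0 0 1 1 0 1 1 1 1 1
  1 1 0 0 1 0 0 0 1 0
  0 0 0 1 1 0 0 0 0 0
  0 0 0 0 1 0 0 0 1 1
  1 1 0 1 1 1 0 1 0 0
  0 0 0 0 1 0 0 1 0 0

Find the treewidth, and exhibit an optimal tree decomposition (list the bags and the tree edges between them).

Treewidth 2.
One optimal decomposition is:
Bags: B1 = {4, 7, 8}  B2 = {4, 7, 9}  B3 = {3, 4, 8}  B4 = {4, 5, 8}  B5 = {3, 4, 6}  B6 = {2, 3, 4}  B7 = {0, 5, 8}  B8 = {1, 5, 8}
Tree: B1–B2, B1–B3, B1–B4, B3–B5, B3–B6, B4–B7, B7–B8

The largest bag has 3 vertices, giving width 2; this decomposition certifies tw(G) ≤ 2. For the lower bound, the 3 vertices {0, 5, 8} are pairwise adjacent, and any tree decomposition puts a clique entirely inside one bag — forcing width ≥ 2. Combining the bounds, tw(G) = 2.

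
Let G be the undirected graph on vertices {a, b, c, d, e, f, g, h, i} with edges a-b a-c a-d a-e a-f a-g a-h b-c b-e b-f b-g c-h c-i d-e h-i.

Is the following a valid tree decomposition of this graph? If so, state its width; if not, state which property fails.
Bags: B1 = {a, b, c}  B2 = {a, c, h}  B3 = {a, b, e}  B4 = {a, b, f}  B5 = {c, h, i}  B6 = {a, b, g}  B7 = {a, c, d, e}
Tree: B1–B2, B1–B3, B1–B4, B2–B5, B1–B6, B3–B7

A tree decomposition must satisfy three properties: every vertex lies in some bag; for every edge, both endpoints lie together in some bag; and for every vertex, the bags containing it form a connected subtree. Here bags containing vertex c are not connected in the tree, so the decomposition is invalid.

No — bags containing vertex c are not connected in the tree.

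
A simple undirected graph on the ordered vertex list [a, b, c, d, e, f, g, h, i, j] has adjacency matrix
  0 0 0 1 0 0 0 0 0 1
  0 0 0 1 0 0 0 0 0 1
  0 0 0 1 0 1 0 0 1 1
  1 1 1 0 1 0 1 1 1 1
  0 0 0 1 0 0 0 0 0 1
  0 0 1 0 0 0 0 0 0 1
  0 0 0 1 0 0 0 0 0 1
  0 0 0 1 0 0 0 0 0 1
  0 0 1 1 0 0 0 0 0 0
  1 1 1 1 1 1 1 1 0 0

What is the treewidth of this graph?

2

A width-2 tree decomposition is:
Bags: B1 = {a, d, j}  B2 = {c, d, j}  B3 = {b, d, j}  B4 = {c, f, j}  B5 = {c, d, i}  B6 = {d, g, j}  B7 = {d, h, j}  B8 = {d, e, j}
Tree: B1–B2, B2–B3, B2–B4, B2–B5, B3–B6, B3–B7, B1–B8
Every bag has size at most 3, so the width is 3 − 1 = 2 and tw(G) ≤ 2. Conversely, {d, g, j} is a clique of size 3, and the vertices of any clique must share a bag in every tree decomposition; so some bag has ≥ 3 vertices and tw(G) ≥ 2. Combining the bounds, tw(G) = 2.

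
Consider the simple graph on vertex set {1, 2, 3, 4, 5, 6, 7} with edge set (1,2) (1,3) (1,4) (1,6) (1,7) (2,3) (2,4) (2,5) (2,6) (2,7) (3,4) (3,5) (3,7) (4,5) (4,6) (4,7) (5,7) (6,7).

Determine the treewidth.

A width-4 tree decomposition is:
Bags: B1 = {1, 2, 3, 4, 7}  B2 = {1, 2, 4, 6, 7}  B3 = {2, 3, 4, 5, 7}
Tree: B1–B2, B1–B3
Every bag has size at most 5, so the width is 5 − 1 = 4 and tw(G) ≤ 4. On the other hand G contains the 5-clique {1, 2, 3, 4, 7}. A clique must lie in a single bag of any decomposition, so no decomposition can have width below 4. Therefore the treewidth is 4.

4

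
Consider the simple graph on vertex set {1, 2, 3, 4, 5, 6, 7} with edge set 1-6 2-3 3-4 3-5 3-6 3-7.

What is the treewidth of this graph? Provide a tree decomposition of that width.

Each bag holds 2 vertices, so the decomposition has width 1, which upper-bounds the treewidth. Since G has at least one edge (e.g. 3–5), it is not an edgeless graph, so tw(G) ≥ 1. Therefore the treewidth is 1.

Treewidth 1.
Bags: B1 = {3, 5}  B2 = {3, 6}  B3 = {1, 6}  B4 = {3, 7}  B5 = {2, 3}  B6 = {3, 4}
Tree: B1–B2, B2–B3, B1–B4, B1–B5, B1–B6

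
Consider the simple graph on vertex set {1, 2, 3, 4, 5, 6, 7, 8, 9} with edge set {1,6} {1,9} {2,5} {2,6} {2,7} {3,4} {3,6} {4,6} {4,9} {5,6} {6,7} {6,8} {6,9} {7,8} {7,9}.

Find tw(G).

2

A width-2 tree decomposition is:
Bags: B1 = {6, 7, 9}  B2 = {4, 6, 9}  B3 = {2, 6, 7}  B4 = {1, 6, 9}  B5 = {6, 7, 8}  B6 = {3, 4, 6}  B7 = {2, 5, 6}
Tree: B1–B2, B1–B3, B1–B4, B1–B5, B2–B6, B3–B7
Every bag has size at most 3, so the width is 3 − 1 = 2 and tw(G) ≤ 2. Conversely, {1, 6, 9} is a clique of size 3, and the vertices of any clique must share a bag in every tree decomposition; so some bag has ≥ 3 vertices and tw(G) ≥ 2. The upper and lower bounds meet at 2, so that is the treewidth.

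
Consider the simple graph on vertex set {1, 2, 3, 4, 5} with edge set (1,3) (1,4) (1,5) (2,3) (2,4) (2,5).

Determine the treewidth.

2

A width-2 tree decomposition is:
Bags: B1 = {1, 2, 3}  B2 = {1, 2, 4}  B3 = {1, 2, 5}
Tree: B1–B2, B2–B3
The largest bag has 3 vertices, giving width 2; this decomposition certifies tw(G) ≤ 2. Since 2–3–1–4–2 is a cycle in G, G is not acyclic. Forests are exactly the graphs of treewidth ≤ 1, so tw(G) ≥ 2. The upper and lower bounds meet at 2, so that is the treewidth.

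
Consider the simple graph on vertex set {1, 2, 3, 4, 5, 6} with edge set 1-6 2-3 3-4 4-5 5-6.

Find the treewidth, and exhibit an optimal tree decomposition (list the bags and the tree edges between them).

Treewidth 1.
One such decomposition:
Bags: B1 = {2, 3}  B2 = {3, 4}  B3 = {4, 5}  B4 = {5, 6}  B5 = {1, 6}
Tree: B1–B2, B2–B3, B3–B4, B4–B5

The largest bag has 2 vertices, giving width 1; this decomposition certifies tw(G) ≤ 1. G has an edge, so its treewidth is at least 1. The upper and lower bounds meet at 1, so that is the treewidth.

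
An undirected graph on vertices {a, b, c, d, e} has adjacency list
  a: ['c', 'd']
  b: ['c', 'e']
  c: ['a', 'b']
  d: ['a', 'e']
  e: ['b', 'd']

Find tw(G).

2

A width-2 tree decomposition is:
Bags: B1 = {b, c, e}  B2 = {a, c, e}  B3 = {a, d, e}
Tree: B1–B2, B2–B3
Every bag has size at most 3, so the width is 3 − 1 = 2 and tw(G) ≤ 2. The edges e–b–c–a–d–e form a cycle, so G is not a tree and its treewidth is at least 2. Therefore the treewidth is 2.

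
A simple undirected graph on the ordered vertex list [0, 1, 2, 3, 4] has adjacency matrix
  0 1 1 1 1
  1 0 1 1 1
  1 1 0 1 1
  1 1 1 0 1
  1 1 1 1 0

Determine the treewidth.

A width-4 tree decomposition is:
Bags: B1 = {0, 1, 2, 3, 4}
Tree: (single bag)
With just one bag of size 5, the width is 5 − 1 = 4, so tw(G) ≤ 4. For the lower bound, the 5 vertices {0, 1, 2, 3, 4} are pairwise adjacent, and any tree decomposition puts a clique entirely inside one bag — forcing width ≥ 4. The upper and lower bounds meet at 4, so that is the treewidth.

4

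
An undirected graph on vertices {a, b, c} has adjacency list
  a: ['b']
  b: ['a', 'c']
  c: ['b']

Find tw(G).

A width-1 tree decomposition is:
Bags: B1 = {a, b}  B2 = {b, c}
Tree: B1–B2
Every bag has size at most 2, so the width is 2 − 1 = 1 and tw(G) ≤ 1. Any graph with an edge has treewidth ≥ 1, and G has the edge b–a. Therefore the treewidth is 1.

1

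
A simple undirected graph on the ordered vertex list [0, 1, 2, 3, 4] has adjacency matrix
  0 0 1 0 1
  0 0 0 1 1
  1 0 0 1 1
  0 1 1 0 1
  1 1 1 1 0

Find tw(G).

A width-2 tree decomposition is:
Bags: B1 = {0, 2, 4}  B2 = {2, 3, 4}  B3 = {1, 3, 4}
Tree: B1–B2, B2–B3
The largest bag has 3 vertices, giving width 2; this decomposition certifies tw(G) ≤ 2. For the lower bound, the 3 vertices {1, 3, 4} are pairwise adjacent, and any tree decomposition puts a clique entirely inside one bag — forcing width ≥ 2. Combining the bounds, tw(G) = 2.

2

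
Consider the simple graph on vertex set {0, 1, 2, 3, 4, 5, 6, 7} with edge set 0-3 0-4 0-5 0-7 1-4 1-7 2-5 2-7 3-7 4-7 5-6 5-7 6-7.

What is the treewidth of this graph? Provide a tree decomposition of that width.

The largest bag has 3 vertices, giving width 2; this decomposition certifies tw(G) ≤ 2. For the lower bound, the 3 vertices {0, 3, 7} are pairwise adjacent, and any tree decomposition puts a clique entirely inside one bag — forcing width ≥ 2. Combining the bounds, tw(G) = 2.

Treewidth 2.
One such decomposition:
Bags: B1 = {5, 6, 7}  B2 = {0, 5, 7}  B3 = {0, 4, 7}  B4 = {1, 4, 7}  B5 = {0, 3, 7}  B6 = {2, 5, 7}
Tree: B1–B2, B2–B3, B3–B4, B3–B5, B2–B6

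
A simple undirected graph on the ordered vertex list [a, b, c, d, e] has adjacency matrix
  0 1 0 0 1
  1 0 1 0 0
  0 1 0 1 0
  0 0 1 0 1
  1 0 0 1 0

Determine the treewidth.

2

A width-2 tree decomposition is:
Bags: B1 = {a, b, e}  B2 = {b, c, e}  B3 = {c, d, e}
Tree: B1–B2, B2–B3
The largest bag has 3 vertices, giving width 2; this decomposition certifies tw(G) ≤ 2. The edges e–a–b–c–d–e form a cycle, so G is not a tree and its treewidth is at least 2. Hence tw(G) = 2 exactly.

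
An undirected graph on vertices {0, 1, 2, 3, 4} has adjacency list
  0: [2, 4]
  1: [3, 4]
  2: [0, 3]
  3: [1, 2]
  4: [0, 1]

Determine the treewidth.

2

A width-2 tree decomposition is:
Bags: B1 = {0, 2, 4}  B2 = {2, 3, 4}  B3 = {1, 3, 4}
Tree: B1–B2, B2–B3
The largest bag has 3 vertices, giving width 2; this decomposition certifies tw(G) ≤ 2. The edges 4–0–2–3–1–4 form a cycle, so G is not a tree and its treewidth is at least 2. Combining the bounds, tw(G) = 2.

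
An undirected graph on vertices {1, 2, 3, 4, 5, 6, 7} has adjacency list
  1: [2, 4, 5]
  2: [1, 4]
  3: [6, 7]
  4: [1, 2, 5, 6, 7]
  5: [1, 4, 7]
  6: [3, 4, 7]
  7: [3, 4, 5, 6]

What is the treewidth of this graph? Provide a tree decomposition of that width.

The largest bag has 3 vertices, giving width 2; this decomposition certifies tw(G) ≤ 2. Conversely, {3, 6, 7} is a clique of size 3, and the vertices of any clique must share a bag in every tree decomposition; so some bag has ≥ 3 vertices and tw(G) ≥ 2. Combining the bounds, tw(G) = 2.

Treewidth 2.
One such decomposition:
Bags: B1 = {4, 5, 7}  B2 = {4, 6, 7}  B3 = {3, 6, 7}  B4 = {1, 4, 5}  B5 = {1, 2, 4}
Tree: B1–B2, B2–B3, B1–B4, B4–B5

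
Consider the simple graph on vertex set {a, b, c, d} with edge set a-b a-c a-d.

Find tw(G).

A width-1 tree decomposition is:
Bags: B1 = {a, d}  B2 = {a, c}  B3 = {a, b}
Tree: B1–B2, B1–B3
The largest bag has 2 vertices, giving width 1; this decomposition certifies tw(G) ≤ 1. Since G has at least one edge (e.g. d–a), it is not an edgeless graph, so tw(G) ≥ 1. The upper and lower bounds meet at 1, so that is the treewidth.

1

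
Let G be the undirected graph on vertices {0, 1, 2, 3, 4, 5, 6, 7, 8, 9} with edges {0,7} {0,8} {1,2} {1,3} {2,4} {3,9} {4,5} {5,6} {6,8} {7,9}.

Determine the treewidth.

2

A width-2 tree decomposition is:
Bags: B1 = {2, 4, 5}  B2 = {1, 2, 5}  B3 = {1, 3, 5}  B4 = {3, 5, 9}  B5 = {5, 7, 9}  B6 = {0, 5, 7}  B7 = {0, 5, 8}  B8 = {5, 6, 8}
Tree: B1–B2, B2–B3, B3–B4, B4–B5, B5–B6, B6–B7, B7–B8
The largest bag has 3 vertices, giving width 2; this decomposition certifies tw(G) ≤ 2. For the lower bound, G contains the cycle 5–4–2–1–3–9–7–0–8–6–5, so G is not a forest; only forests have treewidth ≤ 1, hence tw(G) ≥ 2. Hence tw(G) = 2 exactly.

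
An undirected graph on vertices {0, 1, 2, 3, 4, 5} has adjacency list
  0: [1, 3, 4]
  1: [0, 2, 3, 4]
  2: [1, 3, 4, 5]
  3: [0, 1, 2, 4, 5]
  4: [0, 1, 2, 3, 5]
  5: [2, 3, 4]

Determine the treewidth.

A width-3 tree decomposition is:
Bags: B1 = {1, 2, 3, 4}  B2 = {0, 1, 3, 4}  B3 = {2, 3, 4, 5}
Tree: B1–B2, B1–B3
The largest bag has 4 vertices, giving width 3; this decomposition certifies tw(G) ≤ 3. On the other hand G contains the 4-clique {0, 1, 3, 4}. A clique must lie in a single bag of any decomposition, so no decomposition can have width below 3. Hence tw(G) = 3 exactly.

3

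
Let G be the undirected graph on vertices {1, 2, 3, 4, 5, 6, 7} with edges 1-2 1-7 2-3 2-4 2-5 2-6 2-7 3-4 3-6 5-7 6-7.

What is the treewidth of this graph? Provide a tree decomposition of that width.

Treewidth 2.
One optimal decomposition is:
Bags: B1 = {2, 3, 6}  B2 = {2, 3, 4}  B3 = {2, 6, 7}  B4 = {1, 2, 7}  B5 = {2, 5, 7}
Tree: B1–B2, B1–B3, B3–B4, B3–B5

Every bag has size at most 3, so the width is 3 − 1 = 2 and tw(G) ≤ 2. Conversely, {2, 3, 4} is a clique of size 3, and the vertices of any clique must share a bag in every tree decomposition; so some bag has ≥ 3 vertices and tw(G) ≥ 2. Therefore the treewidth is 2.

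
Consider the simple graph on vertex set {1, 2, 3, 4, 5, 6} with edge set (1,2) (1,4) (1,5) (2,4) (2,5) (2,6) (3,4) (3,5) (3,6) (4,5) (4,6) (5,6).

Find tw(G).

A width-3 tree decomposition is:
Bags: B1 = {2, 4, 5, 6}  B2 = {3, 4, 5, 6}  B3 = {1, 2, 4, 5}
Tree: B1–B2, B1–B3
The largest bag has 4 vertices, giving width 3; this decomposition certifies tw(G) ≤ 3. On the other hand G contains the 4-clique {1, 2, 4, 5}. A clique must lie in a single bag of any decomposition, so no decomposition can have width below 3. Hence tw(G) = 3 exactly.

3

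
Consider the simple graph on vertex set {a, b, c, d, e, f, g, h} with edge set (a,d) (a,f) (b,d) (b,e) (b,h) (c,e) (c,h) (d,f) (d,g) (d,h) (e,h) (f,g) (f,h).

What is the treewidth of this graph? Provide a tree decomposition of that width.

Treewidth 2.
One optimal decomposition is:
Bags: B1 = {d, f, h}  B2 = {b, d, h}  B3 = {b, e, h}  B4 = {c, e, h}  B5 = {d, f, g}  B6 = {a, d, f}
Tree: B1–B2, B2–B3, B3–B4, B1–B5, B1–B6

Every bag has size at most 3, so the width is 3 − 1 = 2 and tw(G) ≤ 2. On the other hand G contains the 3-clique {d, f, g}. A clique must lie in a single bag of any decomposition, so no decomposition can have width below 2. Combining the bounds, tw(G) = 2.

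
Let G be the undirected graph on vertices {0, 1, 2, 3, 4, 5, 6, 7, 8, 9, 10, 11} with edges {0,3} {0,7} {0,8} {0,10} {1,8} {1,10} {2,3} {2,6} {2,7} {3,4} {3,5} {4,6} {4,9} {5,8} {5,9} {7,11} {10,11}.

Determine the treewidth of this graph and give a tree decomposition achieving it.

Treewidth 3.
Bags: B1 = {2, 4, 6, 9}  B2 = {2, 3, 4, 9}  B3 = {2, 3, 5, 9}  B4 = {2, 3, 5, 7}  B5 = {0, 3, 5, 7}  B6 = {0, 5, 7, 8}  B7 = {0, 7, 8, 11}  B8 = {0, 8, 10, 11}  B9 = {1, 8, 10, 11}
Tree: B1–B2, B2–B3, B3–B4, B4–B5, B5–B6, B6–B7, B7–B8, B8–B9

Each bag holds 4 vertices, so the decomposition has width 3, which upper-bounds the treewidth. For the lower bound: the 4 vertex sets {4,6,9}, {2}, {3}, {0,5,7,8} are disjoint, each induces a connected subgraph, and every pair is joined by at least one edge of G. Contracting each set to a single vertex therefore yields K_{4} as a minor, and since treewidth is minor-monotone, tw(G) ≥ tw(K_{4}) = 3. Combining the bounds, tw(G) = 3.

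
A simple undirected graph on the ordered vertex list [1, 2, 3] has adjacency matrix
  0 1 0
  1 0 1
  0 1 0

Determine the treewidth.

A width-1 tree decomposition is:
Bags: B1 = {2, 3}  B2 = {1, 2}
Tree: B1–B2
Each bag holds 2 vertices, so the decomposition has width 1, which upper-bounds the treewidth. Since G has at least one edge (e.g. 2–3), it is not an edgeless graph, so tw(G) ≥ 1. Combining the bounds, tw(G) = 1.

1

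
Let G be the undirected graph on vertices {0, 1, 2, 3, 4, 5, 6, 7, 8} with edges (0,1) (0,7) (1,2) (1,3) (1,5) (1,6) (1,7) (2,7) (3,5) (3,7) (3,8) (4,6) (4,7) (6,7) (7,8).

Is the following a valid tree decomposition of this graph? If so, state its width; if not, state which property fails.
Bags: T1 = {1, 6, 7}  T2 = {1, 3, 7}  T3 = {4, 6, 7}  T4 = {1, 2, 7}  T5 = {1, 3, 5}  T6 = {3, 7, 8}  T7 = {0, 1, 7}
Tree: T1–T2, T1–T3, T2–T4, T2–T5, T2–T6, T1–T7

Yes; width 2.

Vertex coverage: the bags together contain {0, 1, 2, 3, 4, 5, 6, 7, 8}, the full vertex set. Edge coverage: each edge of G has both endpoints in at least one bag. Running intersection: for every vertex, the bags containing it form a connected subtree. All three properties hold, so this is a valid tree decomposition of width max|bag| − 1 = 2, and hence tw(G) ≤ 2.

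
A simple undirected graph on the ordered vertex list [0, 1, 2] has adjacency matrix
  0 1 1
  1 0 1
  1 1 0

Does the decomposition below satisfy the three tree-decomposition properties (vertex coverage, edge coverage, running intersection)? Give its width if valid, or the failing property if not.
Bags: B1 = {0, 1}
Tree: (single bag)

A tree decomposition must satisfy three properties: every vertex lies in some bag; for every edge, both endpoints lie together in some bag; and for every vertex, the bags containing it form a connected subtree. Here vertex 2 appears in no bag, so the decomposition is invalid.

No — vertex 2 appears in no bag.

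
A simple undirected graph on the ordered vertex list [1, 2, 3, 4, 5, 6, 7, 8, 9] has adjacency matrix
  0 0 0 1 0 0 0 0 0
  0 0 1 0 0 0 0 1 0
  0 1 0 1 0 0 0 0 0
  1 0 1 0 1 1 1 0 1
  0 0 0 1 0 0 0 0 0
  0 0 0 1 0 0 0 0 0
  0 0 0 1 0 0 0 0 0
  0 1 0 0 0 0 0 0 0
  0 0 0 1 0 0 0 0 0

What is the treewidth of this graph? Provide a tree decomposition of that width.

The largest bag has 2 vertices, giving width 1; this decomposition certifies tw(G) ≤ 1. G has an edge, so its treewidth is at least 1. Combining the bounds, tw(G) = 1.

Treewidth 1.
One optimal decomposition is:
Bags: B1 = {4, 7}  B2 = {3, 4}  B3 = {4, 5}  B4 = {4, 9}  B5 = {2, 3}  B6 = {1, 4}  B7 = {4, 6}  B8 = {2, 8}
Tree: B1–B2, B1–B3, B3–B4, B2–B5, B1–B6, B2–B7, B5–B8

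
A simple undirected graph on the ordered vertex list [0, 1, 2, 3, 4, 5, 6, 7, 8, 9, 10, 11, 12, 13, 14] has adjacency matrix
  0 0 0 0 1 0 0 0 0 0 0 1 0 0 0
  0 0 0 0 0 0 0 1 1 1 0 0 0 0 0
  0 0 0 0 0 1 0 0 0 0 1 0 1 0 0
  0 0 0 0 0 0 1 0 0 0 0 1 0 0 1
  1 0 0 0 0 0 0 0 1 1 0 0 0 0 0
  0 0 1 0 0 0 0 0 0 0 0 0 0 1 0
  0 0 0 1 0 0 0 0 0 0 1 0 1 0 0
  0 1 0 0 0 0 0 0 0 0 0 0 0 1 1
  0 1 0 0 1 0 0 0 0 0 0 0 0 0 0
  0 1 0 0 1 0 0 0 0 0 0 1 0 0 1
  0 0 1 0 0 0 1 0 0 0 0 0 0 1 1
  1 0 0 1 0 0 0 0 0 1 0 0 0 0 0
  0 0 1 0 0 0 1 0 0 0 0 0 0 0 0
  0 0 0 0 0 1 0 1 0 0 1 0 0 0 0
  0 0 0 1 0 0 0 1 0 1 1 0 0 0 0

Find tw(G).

A width-3 tree decomposition is:
Bags: B1 = {2, 5, 12, 13}  B2 = {2, 10, 12, 13}  B3 = {6, 10, 12, 13}  B4 = {6, 7, 10, 13}  B5 = {6, 7, 10, 14}  B6 = {3, 6, 7, 14}  B7 = {1, 3, 7, 14}  B8 = {1, 3, 9, 14}  B9 = {1, 3, 9, 11}  B10 = {1, 8, 9, 11}  B11 = {4, 8, 9, 11}  B12 = {0, 4, 8, 11}
Tree: B1–B2, B2–B3, B3–B4, B4–B5, B5–B6, B6–B7, B7–B8, B8–B9, B9–B10, B10–B11, B11–B12
Each bag holds 4 vertices, so the decomposition has width 3, which upper-bounds the treewidth. For the lower bound: the 4 vertex sets {2,5,12}, {13}, {10}, {3,6,7,14} are disjoint, each induces a connected subgraph, and every pair is joined by at least one edge of G. Contracting each set to a single vertex therefore yields K_{4} as a minor, and since treewidth is minor-monotone, tw(G) ≥ tw(K_{4}) = 3. Combining the bounds, tw(G) = 3.

3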